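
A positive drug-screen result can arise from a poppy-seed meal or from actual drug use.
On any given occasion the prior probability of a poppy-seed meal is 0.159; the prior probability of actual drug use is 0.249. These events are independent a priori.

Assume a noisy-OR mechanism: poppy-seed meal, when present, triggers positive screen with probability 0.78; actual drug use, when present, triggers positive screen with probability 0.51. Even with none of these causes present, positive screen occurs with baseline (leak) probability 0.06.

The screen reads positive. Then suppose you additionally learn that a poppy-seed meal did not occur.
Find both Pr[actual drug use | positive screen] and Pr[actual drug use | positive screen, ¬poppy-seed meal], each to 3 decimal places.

Pr[actual drug use | positive screen] ≈ 0.528; Pr[actual drug use | positive screen, ¬poppy-seed meal] ≈ 0.749

Under noisy-OR, P(positive screen | causes) = 1 − (1−0.06)·∏(1−qᵢ) over the active causes.
P(positive screen) = 0.06*0.841*0.751 + 0.5394*0.841*0.249 + 0.7932*0.159*0.751 + 0.898668*0.159*0.249 = 0.037895 + 0.112955 + 0.094715 + 0.035579 = 0.281144
Of this, 0.148534 comes from 0.112955 + 0.035579 (the actual drug use=true cases).
So P(actual drug use | positive screen) = 0.148534/0.281144 ≈ 0.528.

Now condition on the additional information:
P(positive screen | ¬poppy-seed meal) = 0.06·0.751 + 0.5394·0.249 = 0.045060 + 0.134311 = 0.179371
The actual drug use-present share is 0.5394·0.249 = 0.134311.
Hence the posterior is 0.134311/0.179371 ≈ 0.749.
With poppy-seed meal excluded, actual drug use must carry more of the explanatory weight for the positive screen.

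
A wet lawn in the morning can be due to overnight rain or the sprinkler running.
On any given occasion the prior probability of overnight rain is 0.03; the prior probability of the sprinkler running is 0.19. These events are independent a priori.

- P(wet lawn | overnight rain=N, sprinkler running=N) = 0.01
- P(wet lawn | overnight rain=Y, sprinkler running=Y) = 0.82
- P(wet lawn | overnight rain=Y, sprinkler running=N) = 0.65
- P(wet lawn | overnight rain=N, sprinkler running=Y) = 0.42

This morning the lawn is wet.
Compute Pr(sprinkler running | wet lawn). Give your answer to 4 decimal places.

Pr(sprinkler running | wet lawn) ≈ 0.7763

P(wet lawn) = 0.01·0.97·0.81 + 0.42·0.97·0.19 + 0.65·0.03·0.81 + 0.82·0.03·0.19 = 0.007857 + 0.077406 + 0.015795 + 0.004674 = 0.105732
Restricting to configurations with sprinkler running present: 0.077406 + 0.004674 = 0.082080.
So P(sprinkler running | wet lawn) = 0.082080/0.105732 ≈ 0.7763.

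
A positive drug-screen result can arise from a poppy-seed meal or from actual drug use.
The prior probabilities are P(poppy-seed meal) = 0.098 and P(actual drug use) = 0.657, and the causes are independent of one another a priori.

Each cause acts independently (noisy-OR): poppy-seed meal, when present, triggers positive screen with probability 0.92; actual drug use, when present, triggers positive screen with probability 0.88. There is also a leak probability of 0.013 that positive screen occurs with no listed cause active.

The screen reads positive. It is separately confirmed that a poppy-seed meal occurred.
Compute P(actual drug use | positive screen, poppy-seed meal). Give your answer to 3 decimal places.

Under noisy-OR, P(positive screen | causes) = 1 − (1−0.013)·∏(1−qᵢ) over the active causes.
Sum P(positive screen|·) weighted by the priors over both values of actual drug use:
  P(positive screen | poppy-seed meal) = 0.92104*0.343 + 0.990525*0.657
        = 0.315917 + 0.650775 = 0.966692
Configurations with actual drug use contribute 0.650775, so
  P(actual drug use | positive screen, poppy-seed meal) = 0.650775 / 0.966692 ≈ 0.673

P(actual drug use | positive screen, poppy-seed meal) ≈ 0.673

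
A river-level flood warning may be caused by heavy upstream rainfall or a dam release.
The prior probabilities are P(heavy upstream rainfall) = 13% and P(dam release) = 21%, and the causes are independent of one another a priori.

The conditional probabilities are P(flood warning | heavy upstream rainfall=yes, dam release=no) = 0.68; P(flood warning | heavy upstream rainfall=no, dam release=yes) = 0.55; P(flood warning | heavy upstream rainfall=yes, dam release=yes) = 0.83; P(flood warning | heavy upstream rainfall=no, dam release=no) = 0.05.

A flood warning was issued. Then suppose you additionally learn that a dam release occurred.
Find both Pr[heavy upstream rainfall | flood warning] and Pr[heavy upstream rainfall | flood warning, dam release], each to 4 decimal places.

Pr[heavy upstream rainfall | flood warning] ≈ 0.4068; Pr[heavy upstream rainfall | flood warning, dam release] ≈ 0.1840

P(flood warning) = 0.05*0.87*0.79 + 0.55*0.87*0.21 + 0.68*0.13*0.79 + 0.83*0.13*0.21 = 0.034365 + 0.100485 + 0.069836 + 0.022659 = 0.227345
The heavy upstream rainfall-present share is 0.069836 + 0.022659 = 0.092495.
Hence the posterior is 0.092495/0.227345 ≈ 0.4068.

With the extra evidence:
By total probability over both values of heavy upstream rainfall:
  P(flood warning | dam release) = 0.55*0.87 + 0.83*0.13
        = 0.478500 + 0.107900 = 0.586400
The terms with heavy upstream rainfall present sum to 0.107900, so
  P(heavy upstream rainfall | flood warning, dam release) = 0.107900 / 0.586400 ≈ 0.1840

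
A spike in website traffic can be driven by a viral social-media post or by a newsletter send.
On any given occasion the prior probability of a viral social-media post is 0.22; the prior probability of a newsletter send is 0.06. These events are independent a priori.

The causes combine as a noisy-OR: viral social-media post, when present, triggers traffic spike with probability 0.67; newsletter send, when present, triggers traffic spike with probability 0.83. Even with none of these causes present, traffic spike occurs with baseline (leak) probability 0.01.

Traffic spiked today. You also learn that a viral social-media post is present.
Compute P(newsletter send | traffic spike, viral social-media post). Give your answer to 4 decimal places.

Under noisy-OR, P(traffic spike | causes) = 1 − (1−0.01)·∏(1−qᵢ) over the active causes.
Weight on newsletter send=true, given the evidence: 0.944461*0.06 = 0.056668
Normalizer over all consistent configurations: 0.6733*0.94 + 0.944461*0.06 = 0.689570
Posterior = 0.056668 / 0.689570 ≈ 0.0822

P(newsletter send | traffic spike, viral social-media post) ≈ 0.0822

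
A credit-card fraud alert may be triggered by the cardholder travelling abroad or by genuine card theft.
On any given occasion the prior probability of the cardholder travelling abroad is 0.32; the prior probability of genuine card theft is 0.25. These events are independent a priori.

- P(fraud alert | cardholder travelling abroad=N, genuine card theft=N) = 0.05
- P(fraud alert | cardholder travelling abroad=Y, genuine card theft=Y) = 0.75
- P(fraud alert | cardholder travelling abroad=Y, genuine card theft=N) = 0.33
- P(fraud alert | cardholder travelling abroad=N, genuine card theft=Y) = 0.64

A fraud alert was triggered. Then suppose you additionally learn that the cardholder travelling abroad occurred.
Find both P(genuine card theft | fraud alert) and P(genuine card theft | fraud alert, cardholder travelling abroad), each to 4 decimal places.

P(genuine card theft | fraud alert) ≈ 0.6172; P(genuine card theft | fraud alert, cardholder travelling abroad) ≈ 0.4310

P(fraud alert) = 0.05·0.68·0.75 + 0.64·0.68·0.25 + 0.33·0.32·0.75 + 0.75·0.32·0.25 = 0.025500 + 0.108800 + 0.079200 + 0.060000 = 0.273500
Restricting to configurations with genuine card theft present: 0.108800 + 0.060000 = 0.168800.
P(genuine card theft | fraud alert) = 0.168800 / 0.273500 ≈ 0.6172

With the extra evidence:
P(fraud alert | cardholder travelling abroad) = 0.33×0.75 + 0.75×0.25 = 0.247500 + 0.187500 = 0.435000
The genuine card theft-present share is 0.75×0.25 = 0.187500.
P(genuine card theft | fraud alert, cardholder travelling abroad) = 0.187500 / 0.435000 ≈ 0.4310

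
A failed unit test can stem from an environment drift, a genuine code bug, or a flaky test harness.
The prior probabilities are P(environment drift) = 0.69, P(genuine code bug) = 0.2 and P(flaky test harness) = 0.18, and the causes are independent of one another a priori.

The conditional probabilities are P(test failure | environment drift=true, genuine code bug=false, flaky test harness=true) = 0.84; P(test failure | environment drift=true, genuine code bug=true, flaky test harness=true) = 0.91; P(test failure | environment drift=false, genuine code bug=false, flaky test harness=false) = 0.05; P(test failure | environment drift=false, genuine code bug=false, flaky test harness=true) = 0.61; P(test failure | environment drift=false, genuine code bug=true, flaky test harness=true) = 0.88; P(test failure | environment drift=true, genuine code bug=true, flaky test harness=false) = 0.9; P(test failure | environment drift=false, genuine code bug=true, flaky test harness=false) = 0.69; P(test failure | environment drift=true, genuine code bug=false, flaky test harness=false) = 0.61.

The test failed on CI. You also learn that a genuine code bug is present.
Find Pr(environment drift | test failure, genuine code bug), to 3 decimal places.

Pr(environment drift | test failure, genuine code bug) ≈ 0.735

Sum P(test failure|·) weighted by the priors over the 4 (environment drift, flaky test harness) configurations:
  P(test failure | genuine code bug) = 0.69·0.31·0.82 + 0.88·0.31·0.18 + 0.9·0.69·0.82 + 0.91·0.69·0.18
        = 0.175398 + 0.049104 + 0.509220 + 0.113022 = 0.846744
Keeping only the environment drift-present terms gives 0.622242, so
  P(environment drift | test failure, genuine code bug) = 0.622242 / 0.846744 ≈ 0.735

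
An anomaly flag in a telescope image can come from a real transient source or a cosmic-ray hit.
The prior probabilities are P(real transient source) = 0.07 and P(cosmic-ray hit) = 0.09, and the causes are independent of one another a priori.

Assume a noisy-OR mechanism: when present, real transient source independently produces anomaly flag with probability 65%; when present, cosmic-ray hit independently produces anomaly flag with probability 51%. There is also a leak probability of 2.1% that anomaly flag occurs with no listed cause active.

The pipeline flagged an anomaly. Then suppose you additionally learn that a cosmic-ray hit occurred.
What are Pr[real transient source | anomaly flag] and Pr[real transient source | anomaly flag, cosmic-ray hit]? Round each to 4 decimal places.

Pr[real transient source | anomaly flag] ≈ 0.4345; Pr[real transient source | anomaly flag, cosmic-ray hit] ≈ 0.1074

Under noisy-OR, P(anomaly flag | causes) = 1 − (1−0.021)·∏(1−qᵢ) over the active causes.
Weight on real transient source=true, given the evidence: 0.041873 + 0.005242 = 0.047115
The normalizing constant is 0.021×0.93×0.91 + 0.52029×0.93×0.09 + 0.65735×0.07×0.91 + 0.832102×0.07×0.09 = 0.108435
Posterior = 0.047115 / 0.108435 ≈ 0.4345

Now condition on the additional information:
Numerator (weight on configurations with real transient source): 0.832102·0.07 = 0.058247
Denominator P(anomaly flag | cosmic-ray hit): 0.52029·0.93 + 0.832102·0.07 = 0.542117
Posterior = 0.058247 / 0.542117 ≈ 0.1074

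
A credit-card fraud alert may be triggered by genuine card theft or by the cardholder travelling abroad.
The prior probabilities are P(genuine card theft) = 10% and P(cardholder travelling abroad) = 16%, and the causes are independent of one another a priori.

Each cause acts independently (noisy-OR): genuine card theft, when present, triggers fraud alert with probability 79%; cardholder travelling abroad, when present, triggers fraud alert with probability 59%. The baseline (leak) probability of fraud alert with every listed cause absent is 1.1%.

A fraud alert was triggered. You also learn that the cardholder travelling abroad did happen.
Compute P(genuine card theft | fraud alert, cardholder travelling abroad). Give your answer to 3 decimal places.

P(genuine card theft | fraud alert, cardholder travelling abroad) ≈ 0.146

Under noisy-OR, P(fraud alert | causes) = 1 − (1−0.011)·∏(1−qᵢ) over the active causes.
Sum P(fraud alert|·) weighted by the priors over both values of genuine card theft:
  P(fraud alert | cardholder travelling abroad) = 0.59451·0.9 + 0.914847·0.1
        = 0.535059 + 0.091485 = 0.626544
The terms with genuine card theft present sum to 0.091485, so
  P(genuine card theft | fraud alert, cardholder travelling abroad) = 0.091485 / 0.626544 ≈ 0.146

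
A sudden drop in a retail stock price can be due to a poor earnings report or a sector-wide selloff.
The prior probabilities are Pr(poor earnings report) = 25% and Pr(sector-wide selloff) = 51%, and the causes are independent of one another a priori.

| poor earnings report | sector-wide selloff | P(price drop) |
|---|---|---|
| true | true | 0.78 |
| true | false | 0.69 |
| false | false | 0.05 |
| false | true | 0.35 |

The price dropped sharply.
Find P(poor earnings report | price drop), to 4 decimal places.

P(price drop) = 0.05*0.75*0.49 + 0.35*0.75*0.51 + 0.69*0.25*0.49 + 0.78*0.25*0.51 = 0.018375 + 0.133875 + 0.084525 + 0.099450 = 0.336225
Of this, 0.183975 comes from 0.084525 + 0.099450 (the poor earnings report=true cases).
P(poor earnings report | price drop) = 0.183975 / 0.336225 ≈ 0.5472

P(poor earnings report | price drop) ≈ 0.5472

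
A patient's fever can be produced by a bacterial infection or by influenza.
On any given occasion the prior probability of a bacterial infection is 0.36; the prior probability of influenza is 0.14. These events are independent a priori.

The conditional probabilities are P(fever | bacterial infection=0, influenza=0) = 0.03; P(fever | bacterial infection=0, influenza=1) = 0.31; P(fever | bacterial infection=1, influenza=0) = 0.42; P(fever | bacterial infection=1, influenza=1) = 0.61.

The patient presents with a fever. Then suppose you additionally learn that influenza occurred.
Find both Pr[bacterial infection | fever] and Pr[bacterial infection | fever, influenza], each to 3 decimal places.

Numerator (weight on configurations with bacterial infection): 0.130032 + 0.030744 = 0.160776
The normalizing constant is 0.03×0.64×0.86 + 0.31×0.64×0.14 + 0.42×0.36×0.86 + 0.61×0.36×0.14 = 0.205064
Posterior = 0.160776 / 0.205064 ≈ 0.784

With the extra evidence:
P(fever | influenza) = 0.31·0.64 + 0.61·0.36 = 0.198400 + 0.219600 = 0.418000
Restricting to configurations with bacterial infection present: 0.61·0.36 = 0.219600.
So P(bacterial infection | fever, influenza) = 0.219600/0.418000 ≈ 0.525.

Pr[bacterial infection | fever] ≈ 0.784; Pr[bacterial infection | fever, influenza] ≈ 0.525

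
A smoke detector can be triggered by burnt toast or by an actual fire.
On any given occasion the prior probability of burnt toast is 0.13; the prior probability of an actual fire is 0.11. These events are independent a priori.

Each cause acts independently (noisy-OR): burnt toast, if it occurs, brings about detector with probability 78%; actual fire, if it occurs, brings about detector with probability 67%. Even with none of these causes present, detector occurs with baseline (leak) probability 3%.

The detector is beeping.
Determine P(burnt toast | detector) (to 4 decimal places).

P(burnt toast | detector) ≈ 0.5416

Under noisy-OR, P(detector | causes) = 1 − (1−0.03)·∏(1−qᵢ) over the active causes.
Enumerate the 4 (burnt toast, actual fire) configurations and weight by the priors:
  P(detector) = 0.03*0.87*0.89 + 0.6799*0.87*0.11 + 0.7866*0.13*0.89 + 0.929578*0.13*0.11
        = 0.023229 + 0.065066 + 0.091010 + 0.013293 = 0.192598
Configurations with burnt toast contribute 0.104303, so
  P(burnt toast | detector) = 0.104303 / 0.192598 ≈ 0.5416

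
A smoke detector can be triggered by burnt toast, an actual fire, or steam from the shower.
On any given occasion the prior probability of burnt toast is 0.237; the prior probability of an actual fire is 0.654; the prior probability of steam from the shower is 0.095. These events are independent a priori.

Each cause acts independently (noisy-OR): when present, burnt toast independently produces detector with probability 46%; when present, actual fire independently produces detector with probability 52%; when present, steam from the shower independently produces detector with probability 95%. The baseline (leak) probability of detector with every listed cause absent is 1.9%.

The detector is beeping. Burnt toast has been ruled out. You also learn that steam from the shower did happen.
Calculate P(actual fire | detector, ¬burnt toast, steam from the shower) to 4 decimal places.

Under noisy-OR, P(detector | causes) = 1 − (1−0.019)·∏(1−qᵢ) over the active causes.
Weight on actual fire=true, given the evidence: 0.976456·0.654 = 0.638602
The normalizing constant is 0.95095·0.346 + 0.976456·0.654 = 0.967631
P(actual fire | detector, ¬burnt toast, steam from the shower) = 0.638602/0.967631 ≈ 0.6600

P(actual fire | detector, ¬burnt toast, steam from the shower) ≈ 0.6600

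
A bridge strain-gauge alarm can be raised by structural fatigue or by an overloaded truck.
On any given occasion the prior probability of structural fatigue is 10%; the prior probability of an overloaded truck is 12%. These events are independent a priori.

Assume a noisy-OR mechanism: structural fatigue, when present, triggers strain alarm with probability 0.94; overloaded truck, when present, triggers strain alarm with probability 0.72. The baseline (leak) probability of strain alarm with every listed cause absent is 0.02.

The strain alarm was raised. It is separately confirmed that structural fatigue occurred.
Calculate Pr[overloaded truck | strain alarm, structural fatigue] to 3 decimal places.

Pr[overloaded truck | strain alarm, structural fatigue] ≈ 0.125

Under noisy-OR, P(strain alarm | causes) = 1 − (1−0.02)·∏(1−qᵢ) over the active causes.
Sum P(strain alarm|·) weighted by the priors over both values of overloaded truck:
  P(strain alarm | structural fatigue) = 0.9412*0.88 + 0.983536*0.12
        = 0.828256 + 0.118024 = 0.946280
Keeping only the overloaded truck-present terms gives 0.118024, so
  P(overloaded truck | strain alarm, structural fatigue) = 0.118024 / 0.946280 ≈ 0.125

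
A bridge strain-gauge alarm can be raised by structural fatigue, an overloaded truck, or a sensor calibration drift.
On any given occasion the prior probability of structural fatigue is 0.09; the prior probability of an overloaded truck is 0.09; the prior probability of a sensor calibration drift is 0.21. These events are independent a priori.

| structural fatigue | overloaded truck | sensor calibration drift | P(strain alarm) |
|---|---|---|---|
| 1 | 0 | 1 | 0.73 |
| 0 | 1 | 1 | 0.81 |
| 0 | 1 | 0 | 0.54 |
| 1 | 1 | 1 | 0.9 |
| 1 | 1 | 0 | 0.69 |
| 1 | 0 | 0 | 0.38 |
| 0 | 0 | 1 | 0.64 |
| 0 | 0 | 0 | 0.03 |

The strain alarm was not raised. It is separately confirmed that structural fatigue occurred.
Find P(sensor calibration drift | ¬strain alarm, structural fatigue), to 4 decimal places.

P(sensor calibration drift | ¬strain alarm, structural fatigue) ≈ 0.1026

By total probability over the 4 (overloaded truck, sensor calibration drift) configurations:
  P(¬strain alarm | structural fatigue) = 0.62·0.91·0.79 + 0.27·0.91·0.21 + 0.31·0.09·0.79 + 0.1·0.09·0.21
        = 0.445718 + 0.051597 + 0.022041 + 0.001890 = 0.521246
The terms with sensor calibration drift present sum to 0.053487, so
  P(sensor calibration drift | ¬strain alarm, structural fatigue) = 0.053487 / 0.521246 ≈ 0.1026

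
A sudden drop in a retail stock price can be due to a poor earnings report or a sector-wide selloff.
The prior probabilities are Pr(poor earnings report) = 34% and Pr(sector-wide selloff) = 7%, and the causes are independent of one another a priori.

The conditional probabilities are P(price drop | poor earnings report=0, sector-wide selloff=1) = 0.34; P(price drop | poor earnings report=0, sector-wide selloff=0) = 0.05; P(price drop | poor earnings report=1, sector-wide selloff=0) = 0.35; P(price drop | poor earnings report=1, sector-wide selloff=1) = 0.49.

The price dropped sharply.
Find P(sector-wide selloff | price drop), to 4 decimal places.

P(sector-wide selloff | price drop) ≈ 0.1622

For the numerator, keep only sector-wide selloff=true terms: 0.015708 + 0.011662 = 0.027370
The normalizing constant is 0.05×0.66×0.93 + 0.34×0.66×0.07 + 0.35×0.34×0.93 + 0.49×0.34×0.07 = 0.168730
P(sector-wide selloff | price drop) = 0.027370/0.168730 ≈ 0.1622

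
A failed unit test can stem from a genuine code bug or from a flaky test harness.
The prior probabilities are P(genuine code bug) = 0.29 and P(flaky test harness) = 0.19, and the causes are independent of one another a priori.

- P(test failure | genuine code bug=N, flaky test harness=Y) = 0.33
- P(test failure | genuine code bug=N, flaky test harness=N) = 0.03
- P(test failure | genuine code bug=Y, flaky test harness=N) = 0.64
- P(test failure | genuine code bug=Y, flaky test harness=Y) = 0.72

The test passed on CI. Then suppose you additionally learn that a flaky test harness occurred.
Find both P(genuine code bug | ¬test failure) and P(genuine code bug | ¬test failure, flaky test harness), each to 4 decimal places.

Enumerate the 4 (genuine code bug, flaky test harness) configurations and weight by the priors:
  P(¬test failure) = 0.97×0.71×0.81 + 0.67×0.71×0.19 + 0.36×0.29×0.81 + 0.28×0.29×0.19
        = 0.557847 + 0.090383 + 0.084564 + 0.015428 = 0.748222
The terms with genuine code bug present sum to 0.099992, so
  P(genuine code bug | ¬test failure) = 0.099992 / 0.748222 ≈ 0.1336

Now also conditioning on flaky test harness=true:
P(¬test failure | flaky test harness) = 0.67·0.71 + 0.28·0.29 = 0.475700 + 0.081200 = 0.556900
The genuine code bug-present share is 0.28·0.29 = 0.081200.
So P(genuine code bug | ¬test failure, flaky test harness) = 0.081200/0.556900 ≈ 0.1458.

P(genuine code bug | ¬test failure) ≈ 0.1336; P(genuine code bug | ¬test failure, flaky test harness) ≈ 0.1458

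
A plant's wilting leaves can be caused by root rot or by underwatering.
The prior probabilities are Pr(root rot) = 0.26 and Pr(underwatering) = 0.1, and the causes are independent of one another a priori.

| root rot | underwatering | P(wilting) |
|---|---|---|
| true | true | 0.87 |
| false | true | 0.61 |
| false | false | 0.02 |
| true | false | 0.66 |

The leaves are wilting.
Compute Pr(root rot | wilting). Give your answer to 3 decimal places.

Sum P(wilting|·) weighted by the priors over the 4 (root rot, underwatering) configurations:
  P(wilting) = 0.02×0.74×0.9 + 0.61×0.74×0.1 + 0.66×0.26×0.9 + 0.87×0.26×0.1
        = 0.013320 + 0.045140 + 0.154440 + 0.022620 = 0.235520
The terms with root rot present sum to 0.177060, so
  P(root rot | wilting) = 0.177060 / 0.235520 ≈ 0.752

Pr(root rot | wilting) ≈ 0.752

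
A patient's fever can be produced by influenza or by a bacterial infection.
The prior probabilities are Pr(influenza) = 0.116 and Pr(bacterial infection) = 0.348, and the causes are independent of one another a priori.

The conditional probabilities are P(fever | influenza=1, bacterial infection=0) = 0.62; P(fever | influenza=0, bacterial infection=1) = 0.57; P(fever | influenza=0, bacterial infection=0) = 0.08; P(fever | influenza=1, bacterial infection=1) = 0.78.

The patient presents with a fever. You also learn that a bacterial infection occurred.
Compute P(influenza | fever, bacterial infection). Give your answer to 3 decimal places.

P(influenza | fever, bacterial infection) ≈ 0.152

Numerator (weight on configurations with influenza): 0.78*0.116 = 0.090480
Denominator P(fever | bacterial infection): 0.57*0.884 + 0.78*0.116 = 0.594360
Posterior = 0.090480 / 0.594360 ≈ 0.152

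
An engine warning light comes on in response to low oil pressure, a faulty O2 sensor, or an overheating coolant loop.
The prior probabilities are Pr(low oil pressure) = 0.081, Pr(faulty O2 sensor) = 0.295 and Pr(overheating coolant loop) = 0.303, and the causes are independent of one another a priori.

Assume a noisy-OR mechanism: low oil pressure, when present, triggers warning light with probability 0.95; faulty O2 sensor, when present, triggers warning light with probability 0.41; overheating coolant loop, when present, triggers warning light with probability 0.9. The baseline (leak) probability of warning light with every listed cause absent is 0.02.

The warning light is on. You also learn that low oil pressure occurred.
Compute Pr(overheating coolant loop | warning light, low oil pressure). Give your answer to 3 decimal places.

Under noisy-OR, P(warning light | causes) = 1 − (1−0.02)·∏(1−qᵢ) over the active causes.
By total probability over the 4 (faulty O2 sensor, overheating coolant loop) configurations:
  P(warning light | low oil pressure) = 0.951*0.705*0.697 + 0.9951*0.705*0.303 + 0.97109*0.295*0.697 + 0.997109*0.295*0.303
        = 0.467307 + 0.212568 + 0.199671 + 0.089127 = 0.968673
The terms with overheating coolant loop present sum to 0.301695, so
  P(overheating coolant loop | warning light, low oil pressure) = 0.301695 / 0.968673 ≈ 0.311

Pr(overheating coolant loop | warning light, low oil pressure) ≈ 0.311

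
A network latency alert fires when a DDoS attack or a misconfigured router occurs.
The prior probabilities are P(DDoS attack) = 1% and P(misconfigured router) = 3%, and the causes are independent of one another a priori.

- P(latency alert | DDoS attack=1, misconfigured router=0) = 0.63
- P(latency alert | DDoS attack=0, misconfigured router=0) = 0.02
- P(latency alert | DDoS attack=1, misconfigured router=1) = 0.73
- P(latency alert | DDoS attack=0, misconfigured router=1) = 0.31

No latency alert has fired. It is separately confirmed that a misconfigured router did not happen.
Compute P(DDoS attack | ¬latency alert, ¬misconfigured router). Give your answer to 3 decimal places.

P(DDoS attack | ¬latency alert, ¬misconfigured router) ≈ 0.004

P(¬latency alert | ¬misconfigured router) = 0.98×0.99 + 0.37×0.01 = 0.970200 + 0.003700 = 0.973900
Restricting to configurations with DDoS attack present: 0.37×0.01 = 0.003700.
So P(DDoS attack | ¬latency alert, ¬misconfigured router) = 0.003700/0.973900 ≈ 0.004.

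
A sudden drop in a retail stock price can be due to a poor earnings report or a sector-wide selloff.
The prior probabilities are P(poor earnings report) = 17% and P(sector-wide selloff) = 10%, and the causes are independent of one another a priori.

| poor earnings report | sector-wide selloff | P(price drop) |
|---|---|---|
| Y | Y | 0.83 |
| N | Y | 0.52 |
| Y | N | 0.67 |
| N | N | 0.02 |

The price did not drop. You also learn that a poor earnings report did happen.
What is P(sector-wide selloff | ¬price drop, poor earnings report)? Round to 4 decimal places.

P(sector-wide selloff | ¬price drop, poor earnings report) ≈ 0.0541

For the numerator, keep only sector-wide selloff=true terms: 0.17·0.1 = 0.017000
Denominator P(¬price drop | poor earnings report): 0.33·0.9 + 0.17·0.1 = 0.314000
P(sector-wide selloff | ¬price drop, poor earnings report) = 0.017000/0.314000 ≈ 0.0541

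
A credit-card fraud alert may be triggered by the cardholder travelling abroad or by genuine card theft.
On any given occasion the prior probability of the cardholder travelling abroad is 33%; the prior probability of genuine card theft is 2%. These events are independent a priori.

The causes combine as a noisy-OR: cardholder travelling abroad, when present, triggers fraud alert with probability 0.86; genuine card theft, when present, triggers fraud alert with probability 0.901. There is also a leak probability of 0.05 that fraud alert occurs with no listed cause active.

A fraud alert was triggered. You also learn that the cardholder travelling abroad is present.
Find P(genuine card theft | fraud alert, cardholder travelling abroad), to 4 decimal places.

P(genuine card theft | fraud alert, cardholder travelling abroad) ≈ 0.0227

Under noisy-OR, P(fraud alert | causes) = 1 − (1−0.05)·∏(1−qᵢ) over the active causes.
Numerator (weight on configurations with genuine card theft): 0.986833*0.02 = 0.019737
Normalizer over all consistent configurations: 0.867*0.98 + 0.986833*0.02 = 0.869397
Posterior = 0.019737 / 0.869397 ≈ 0.0227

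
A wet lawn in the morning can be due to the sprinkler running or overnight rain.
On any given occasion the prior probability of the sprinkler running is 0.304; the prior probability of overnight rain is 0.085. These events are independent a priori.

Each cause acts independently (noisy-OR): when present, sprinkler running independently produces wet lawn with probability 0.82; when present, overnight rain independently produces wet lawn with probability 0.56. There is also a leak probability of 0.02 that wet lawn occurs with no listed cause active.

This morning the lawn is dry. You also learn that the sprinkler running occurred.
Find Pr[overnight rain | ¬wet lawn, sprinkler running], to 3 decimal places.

Pr[overnight rain | ¬wet lawn, sprinkler running] ≈ 0.039

Under noisy-OR, P(wet lawn | causes) = 1 − (1−0.02)·∏(1−qᵢ) over the active causes.
P(¬wet lawn | sprinkler running) = 0.1764×0.915 + 0.077616×0.085 = 0.161406 + 0.006597 = 0.168003
The overnight rain-present share is 0.077616×0.085 = 0.006597.
Hence the posterior is 0.006597/0.168003 ≈ 0.039.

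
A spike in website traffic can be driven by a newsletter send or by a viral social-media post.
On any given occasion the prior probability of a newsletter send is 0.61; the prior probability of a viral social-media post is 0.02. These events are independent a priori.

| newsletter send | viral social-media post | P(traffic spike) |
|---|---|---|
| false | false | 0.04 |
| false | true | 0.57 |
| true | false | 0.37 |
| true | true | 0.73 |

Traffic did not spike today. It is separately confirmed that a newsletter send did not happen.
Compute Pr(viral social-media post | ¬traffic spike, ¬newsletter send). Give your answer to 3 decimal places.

Pr(viral social-media post | ¬traffic spike, ¬newsletter send) ≈ 0.009

For the numerator, keep only viral social-media post=true terms: 0.43*0.02 = 0.008600
The normalizing constant is 0.96*0.98 + 0.43*0.02 = 0.949400
Posterior = 0.008600 / 0.949400 ≈ 0.009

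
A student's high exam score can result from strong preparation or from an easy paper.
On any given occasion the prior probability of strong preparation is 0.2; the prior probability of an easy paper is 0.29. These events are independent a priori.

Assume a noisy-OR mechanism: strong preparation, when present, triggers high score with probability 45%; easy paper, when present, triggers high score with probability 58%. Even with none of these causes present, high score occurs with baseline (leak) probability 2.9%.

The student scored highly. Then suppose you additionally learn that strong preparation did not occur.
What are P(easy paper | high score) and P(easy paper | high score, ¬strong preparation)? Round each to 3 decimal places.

Under noisy-OR, P(high score | causes) = 1 − (1−0.029)·∏(1−qᵢ) over the active causes.
P(high score) = 0.029*0.8*0.71 + 0.59218*0.8*0.29 + 0.46595*0.2*0.71 + 0.775699*0.2*0.29 = 0.016472 + 0.137386 + 0.066165 + 0.044991 = 0.265014
The easy paper-present share is 0.137386 + 0.044991 = 0.182377.
So P(easy paper | high score) = 0.182377/0.265014 ≈ 0.688.

Now also conditioning on strong preparation≠true:
For the numerator, keep only easy paper=true terms: 0.59218*0.29 = 0.171732
Normalizer over all consistent configurations: 0.029*0.71 + 0.59218*0.29 = 0.192322
Posterior = 0.171732 / 0.192322 ≈ 0.893
With strong preparation excluded, easy paper must carry more of the explanatory weight for the high score.

P(easy paper | high score) ≈ 0.688; P(easy paper | high score, ¬strong preparation) ≈ 0.893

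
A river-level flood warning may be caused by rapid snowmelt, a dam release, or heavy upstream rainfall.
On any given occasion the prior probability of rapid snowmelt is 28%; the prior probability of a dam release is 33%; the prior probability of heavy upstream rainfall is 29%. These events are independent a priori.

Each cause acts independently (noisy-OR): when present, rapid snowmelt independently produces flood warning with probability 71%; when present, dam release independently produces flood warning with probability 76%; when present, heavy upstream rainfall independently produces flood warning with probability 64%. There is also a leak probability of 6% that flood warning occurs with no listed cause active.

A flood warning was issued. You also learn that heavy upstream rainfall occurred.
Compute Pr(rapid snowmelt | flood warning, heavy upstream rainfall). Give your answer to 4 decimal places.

Under noisy-OR, P(flood warning | causes) = 1 − (1−0.06)·∏(1−qᵢ) over the active causes.
For the numerator, keep only rapid snowmelt=true terms: 0.169190 + 0.090224 = 0.259414
Denominator P(flood warning | heavy upstream rainfall): 0.6616*0.72*0.67 + 0.918784*0.72*0.33 + 0.901864*0.28*0.67 + 0.976447*0.28*0.33 = 0.796873
Posterior = 0.259414 / 0.796873 ≈ 0.3255

Pr(rapid snowmelt | flood warning, heavy upstream rainfall) ≈ 0.3255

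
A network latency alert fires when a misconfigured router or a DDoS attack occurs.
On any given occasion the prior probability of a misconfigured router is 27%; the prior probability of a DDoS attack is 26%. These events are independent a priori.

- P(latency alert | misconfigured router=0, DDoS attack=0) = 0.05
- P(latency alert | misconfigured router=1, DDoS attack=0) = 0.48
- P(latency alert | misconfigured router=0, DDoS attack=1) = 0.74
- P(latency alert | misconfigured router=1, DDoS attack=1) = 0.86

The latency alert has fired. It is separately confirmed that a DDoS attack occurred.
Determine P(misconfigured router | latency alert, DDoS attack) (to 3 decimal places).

By total probability over both values of misconfigured router:
  P(latency alert | DDoS attack) = 0.74*0.73 + 0.86*0.27
        = 0.540200 + 0.232200 = 0.772400
Configurations with misconfigured router contribute 0.232200, so
  P(misconfigured router | latency alert, DDoS attack) = 0.232200 / 0.772400 ≈ 0.301

P(misconfigured router | latency alert, DDoS attack) ≈ 0.301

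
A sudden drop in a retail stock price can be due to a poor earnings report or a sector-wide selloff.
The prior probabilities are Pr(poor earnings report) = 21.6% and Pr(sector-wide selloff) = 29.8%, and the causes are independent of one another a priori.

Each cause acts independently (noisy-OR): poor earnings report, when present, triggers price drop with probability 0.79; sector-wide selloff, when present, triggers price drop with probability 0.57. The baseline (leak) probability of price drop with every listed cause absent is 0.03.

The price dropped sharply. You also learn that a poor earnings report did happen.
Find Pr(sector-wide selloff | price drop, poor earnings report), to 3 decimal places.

Under noisy-OR, P(price drop | causes) = 1 − (1−0.03)·∏(1−qᵢ) over the active causes.
Weight on sector-wide selloff=true, given the evidence: 0.912409×0.298 = 0.271898
The normalizing constant is 0.7963×0.702 + 0.912409×0.298 = 0.830901
P(sector-wide selloff | price drop, poor earnings report) = 0.271898/0.830901 ≈ 0.327

Pr(sector-wide selloff | price drop, poor earnings report) ≈ 0.327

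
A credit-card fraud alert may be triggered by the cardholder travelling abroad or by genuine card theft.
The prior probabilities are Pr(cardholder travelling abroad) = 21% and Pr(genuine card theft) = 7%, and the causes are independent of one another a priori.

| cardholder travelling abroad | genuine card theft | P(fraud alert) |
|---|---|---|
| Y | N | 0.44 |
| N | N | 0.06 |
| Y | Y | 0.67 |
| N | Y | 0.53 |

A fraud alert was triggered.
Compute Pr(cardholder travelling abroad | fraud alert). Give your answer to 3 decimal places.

Pr(cardholder travelling abroad | fraud alert) ≈ 0.566

Numerator (weight on configurations with cardholder travelling abroad): 0.085932 + 0.009849 = 0.095781
Normalizer over all consistent configurations: 0.06×0.79×0.93 + 0.53×0.79×0.07 + 0.44×0.21×0.93 + 0.67×0.21×0.07 = 0.169172
Posterior = 0.095781 / 0.169172 ≈ 0.566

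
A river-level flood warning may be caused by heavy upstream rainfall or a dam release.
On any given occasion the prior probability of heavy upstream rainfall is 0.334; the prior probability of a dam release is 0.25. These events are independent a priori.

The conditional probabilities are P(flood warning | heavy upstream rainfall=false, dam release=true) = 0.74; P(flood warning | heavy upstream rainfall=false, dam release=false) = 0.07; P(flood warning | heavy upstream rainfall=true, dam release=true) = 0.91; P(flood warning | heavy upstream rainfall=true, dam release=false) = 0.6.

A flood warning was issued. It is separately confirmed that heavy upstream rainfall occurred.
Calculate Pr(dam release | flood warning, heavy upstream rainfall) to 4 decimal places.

Pr(dam release | flood warning, heavy upstream rainfall) ≈ 0.3358

Enumerate both values of dam release and weight by the priors:
  P(flood warning | heavy upstream rainfall) = 0.6*0.75 + 0.91*0.25
        = 0.450000 + 0.227500 = 0.677500
Configurations with dam release contribute 0.227500, so
  P(dam release | flood warning, heavy upstream rainfall) = 0.227500 / 0.677500 ≈ 0.3358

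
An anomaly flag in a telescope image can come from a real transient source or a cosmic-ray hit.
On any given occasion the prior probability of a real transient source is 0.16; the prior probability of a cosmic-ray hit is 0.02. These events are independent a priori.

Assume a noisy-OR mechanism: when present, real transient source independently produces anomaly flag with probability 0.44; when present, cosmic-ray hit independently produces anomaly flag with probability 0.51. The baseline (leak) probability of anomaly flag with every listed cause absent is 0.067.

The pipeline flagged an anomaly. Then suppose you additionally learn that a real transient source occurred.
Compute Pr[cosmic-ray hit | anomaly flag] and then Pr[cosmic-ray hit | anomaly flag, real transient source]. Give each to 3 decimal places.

Pr[cosmic-ray hit | anomaly flag] ≈ 0.081; Pr[cosmic-ray hit | anomaly flag, real transient source] ≈ 0.031

Under noisy-OR, P(anomaly flag | causes) = 1 − (1−0.067)·∏(1−qᵢ) over the active causes.
P(anomaly flag) = 0.067·0.84·0.98 + 0.54283·0.84·0.02 + 0.47752·0.16·0.98 + 0.743985·0.16·0.02 = 0.055154 + 0.009120 + 0.074875 + 0.002381 = 0.141530
The cosmic-ray hit-present share is 0.009120 + 0.002381 = 0.011501.
P(cosmic-ray hit | anomaly flag) = 0.011501 / 0.141530 ≈ 0.081

With the extra evidence:
Enumerate both values of cosmic-ray hit and weight by the priors:
  P(anomaly flag | real transient source) = 0.47752*0.98 + 0.743985*0.02
        = 0.467970 + 0.014880 = 0.482850
Configurations with cosmic-ray hit contribute 0.014880, so
  P(cosmic-ray hit | anomaly flag, real transient source) = 0.014880 / 0.482850 ≈ 0.031
The drop from 0.081 to 0.031 is the explaining-away (discounting) effect.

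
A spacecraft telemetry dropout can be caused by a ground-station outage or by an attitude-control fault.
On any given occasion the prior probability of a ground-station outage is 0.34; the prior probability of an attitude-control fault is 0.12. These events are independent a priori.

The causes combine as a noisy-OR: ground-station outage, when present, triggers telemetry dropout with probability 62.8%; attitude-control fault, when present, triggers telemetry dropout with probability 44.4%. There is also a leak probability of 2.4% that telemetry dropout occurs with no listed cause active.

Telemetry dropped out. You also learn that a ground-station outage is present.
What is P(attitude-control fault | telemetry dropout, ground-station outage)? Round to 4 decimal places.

Under noisy-OR, P(telemetry dropout | causes) = 1 − (1−0.024)·∏(1−qᵢ) over the active causes.
Numerator (weight on configurations with attitude-control fault): 0.798132×0.12 = 0.095776
Normalizer over all consistent configurations: 0.636928×0.88 + 0.798132×0.12 = 0.656273
Posterior = 0.095776 / 0.656273 ≈ 0.1459

P(attitude-control fault | telemetry dropout, ground-station outage) ≈ 0.1459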